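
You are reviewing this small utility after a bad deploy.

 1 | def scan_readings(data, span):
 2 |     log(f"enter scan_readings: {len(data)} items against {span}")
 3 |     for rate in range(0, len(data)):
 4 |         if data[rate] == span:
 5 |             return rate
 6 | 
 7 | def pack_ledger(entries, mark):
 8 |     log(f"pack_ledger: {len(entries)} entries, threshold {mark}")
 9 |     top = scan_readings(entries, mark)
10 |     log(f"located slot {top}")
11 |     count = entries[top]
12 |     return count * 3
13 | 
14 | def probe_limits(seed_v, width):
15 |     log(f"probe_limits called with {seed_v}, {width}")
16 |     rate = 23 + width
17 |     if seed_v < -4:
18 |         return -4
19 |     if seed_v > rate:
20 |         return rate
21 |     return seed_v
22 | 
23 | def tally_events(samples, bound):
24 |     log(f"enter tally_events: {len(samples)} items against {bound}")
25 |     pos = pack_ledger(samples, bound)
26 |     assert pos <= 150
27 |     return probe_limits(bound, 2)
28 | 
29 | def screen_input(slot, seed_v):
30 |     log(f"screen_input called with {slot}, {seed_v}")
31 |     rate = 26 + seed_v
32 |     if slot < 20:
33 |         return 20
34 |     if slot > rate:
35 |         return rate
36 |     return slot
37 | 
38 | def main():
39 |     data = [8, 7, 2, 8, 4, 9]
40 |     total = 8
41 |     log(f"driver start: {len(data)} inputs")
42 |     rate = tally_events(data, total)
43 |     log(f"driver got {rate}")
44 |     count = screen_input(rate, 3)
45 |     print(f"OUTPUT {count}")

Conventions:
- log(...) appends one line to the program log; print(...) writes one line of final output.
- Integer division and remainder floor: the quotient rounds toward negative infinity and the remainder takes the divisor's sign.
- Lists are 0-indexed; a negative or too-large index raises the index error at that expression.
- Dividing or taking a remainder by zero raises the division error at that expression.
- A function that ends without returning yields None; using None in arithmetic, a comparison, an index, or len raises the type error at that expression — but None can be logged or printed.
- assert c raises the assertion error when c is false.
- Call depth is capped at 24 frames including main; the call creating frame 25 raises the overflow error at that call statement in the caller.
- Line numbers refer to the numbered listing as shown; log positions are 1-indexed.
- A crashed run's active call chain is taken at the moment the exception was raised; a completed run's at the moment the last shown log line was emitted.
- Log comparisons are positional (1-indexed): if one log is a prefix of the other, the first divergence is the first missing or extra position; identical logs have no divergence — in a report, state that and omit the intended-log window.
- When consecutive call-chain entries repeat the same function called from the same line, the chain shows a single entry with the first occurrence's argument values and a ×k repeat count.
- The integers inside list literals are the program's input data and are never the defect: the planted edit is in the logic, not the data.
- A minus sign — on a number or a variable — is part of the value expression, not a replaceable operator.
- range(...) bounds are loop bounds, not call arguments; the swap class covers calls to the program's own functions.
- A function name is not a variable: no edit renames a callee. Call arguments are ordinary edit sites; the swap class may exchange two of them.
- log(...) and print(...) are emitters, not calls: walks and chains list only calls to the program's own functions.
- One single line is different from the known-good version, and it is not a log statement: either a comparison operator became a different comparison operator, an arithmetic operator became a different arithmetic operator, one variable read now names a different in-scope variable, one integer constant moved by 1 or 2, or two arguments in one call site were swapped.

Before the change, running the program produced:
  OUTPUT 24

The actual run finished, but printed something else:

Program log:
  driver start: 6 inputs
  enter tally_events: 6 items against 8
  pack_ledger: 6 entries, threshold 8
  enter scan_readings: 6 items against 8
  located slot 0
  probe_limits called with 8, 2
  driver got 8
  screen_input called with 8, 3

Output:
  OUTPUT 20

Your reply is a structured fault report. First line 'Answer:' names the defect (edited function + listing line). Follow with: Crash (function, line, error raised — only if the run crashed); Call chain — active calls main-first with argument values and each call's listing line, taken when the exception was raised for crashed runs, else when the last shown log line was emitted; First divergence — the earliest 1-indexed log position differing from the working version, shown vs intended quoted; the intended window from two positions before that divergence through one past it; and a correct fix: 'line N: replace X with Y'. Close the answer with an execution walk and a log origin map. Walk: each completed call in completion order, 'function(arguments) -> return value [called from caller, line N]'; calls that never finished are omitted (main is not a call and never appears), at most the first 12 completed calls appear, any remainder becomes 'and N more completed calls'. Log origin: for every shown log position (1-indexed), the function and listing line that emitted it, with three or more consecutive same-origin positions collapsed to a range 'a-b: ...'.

Answer: the defect is in tally_events at line 27.
Core observation: Position 6 is the first bad log line: 'probe_limits called with 8, 2' should read 'probe_limits called with 24, 2'.
Call chain: main -> screen_input(8, 3) (called at line 44).
First divergence: position 6; shown 'probe_limits called with 8, 2' vs intended 'probe_limits called with 24, 2'.
Intended log window:
  4: enter scan_readings: 6 items against 8
  5: located slot 0
  6: probe_limits called with 24, 2
  7: driver got 24
Execution walk:
  scan_readings([8, 7, 2, 8, 4, 9], 8) -> 0  [called from pack_ledger, line 9]
  pack_ledger([8, 7, 2, 8, 4, 9], 8) -> 24  [called from tally_events, line 25]
  probe_limits(8, 2) -> 8  [called from tally_events, line 27]
  tally_events([8, 7, 2, 8, 4, 9], 8) -> 8  [called from main, line 42]
  screen_input(8, 3) -> 20  [called from main, line 44]
Log origin:
  1: logged in main at line 41
  2: logged in tally_events at line 24
  3: logged in pack_ledger at line 8
  4: logged in scan_readings at line 2
  5: logged in pack_ledger at line 10
  6: logged in probe_limits at line 15
  7: logged in main at line 43
  8: logged in screen_input at line 30
A correct fix: line 27: replace `bound` with `pos`.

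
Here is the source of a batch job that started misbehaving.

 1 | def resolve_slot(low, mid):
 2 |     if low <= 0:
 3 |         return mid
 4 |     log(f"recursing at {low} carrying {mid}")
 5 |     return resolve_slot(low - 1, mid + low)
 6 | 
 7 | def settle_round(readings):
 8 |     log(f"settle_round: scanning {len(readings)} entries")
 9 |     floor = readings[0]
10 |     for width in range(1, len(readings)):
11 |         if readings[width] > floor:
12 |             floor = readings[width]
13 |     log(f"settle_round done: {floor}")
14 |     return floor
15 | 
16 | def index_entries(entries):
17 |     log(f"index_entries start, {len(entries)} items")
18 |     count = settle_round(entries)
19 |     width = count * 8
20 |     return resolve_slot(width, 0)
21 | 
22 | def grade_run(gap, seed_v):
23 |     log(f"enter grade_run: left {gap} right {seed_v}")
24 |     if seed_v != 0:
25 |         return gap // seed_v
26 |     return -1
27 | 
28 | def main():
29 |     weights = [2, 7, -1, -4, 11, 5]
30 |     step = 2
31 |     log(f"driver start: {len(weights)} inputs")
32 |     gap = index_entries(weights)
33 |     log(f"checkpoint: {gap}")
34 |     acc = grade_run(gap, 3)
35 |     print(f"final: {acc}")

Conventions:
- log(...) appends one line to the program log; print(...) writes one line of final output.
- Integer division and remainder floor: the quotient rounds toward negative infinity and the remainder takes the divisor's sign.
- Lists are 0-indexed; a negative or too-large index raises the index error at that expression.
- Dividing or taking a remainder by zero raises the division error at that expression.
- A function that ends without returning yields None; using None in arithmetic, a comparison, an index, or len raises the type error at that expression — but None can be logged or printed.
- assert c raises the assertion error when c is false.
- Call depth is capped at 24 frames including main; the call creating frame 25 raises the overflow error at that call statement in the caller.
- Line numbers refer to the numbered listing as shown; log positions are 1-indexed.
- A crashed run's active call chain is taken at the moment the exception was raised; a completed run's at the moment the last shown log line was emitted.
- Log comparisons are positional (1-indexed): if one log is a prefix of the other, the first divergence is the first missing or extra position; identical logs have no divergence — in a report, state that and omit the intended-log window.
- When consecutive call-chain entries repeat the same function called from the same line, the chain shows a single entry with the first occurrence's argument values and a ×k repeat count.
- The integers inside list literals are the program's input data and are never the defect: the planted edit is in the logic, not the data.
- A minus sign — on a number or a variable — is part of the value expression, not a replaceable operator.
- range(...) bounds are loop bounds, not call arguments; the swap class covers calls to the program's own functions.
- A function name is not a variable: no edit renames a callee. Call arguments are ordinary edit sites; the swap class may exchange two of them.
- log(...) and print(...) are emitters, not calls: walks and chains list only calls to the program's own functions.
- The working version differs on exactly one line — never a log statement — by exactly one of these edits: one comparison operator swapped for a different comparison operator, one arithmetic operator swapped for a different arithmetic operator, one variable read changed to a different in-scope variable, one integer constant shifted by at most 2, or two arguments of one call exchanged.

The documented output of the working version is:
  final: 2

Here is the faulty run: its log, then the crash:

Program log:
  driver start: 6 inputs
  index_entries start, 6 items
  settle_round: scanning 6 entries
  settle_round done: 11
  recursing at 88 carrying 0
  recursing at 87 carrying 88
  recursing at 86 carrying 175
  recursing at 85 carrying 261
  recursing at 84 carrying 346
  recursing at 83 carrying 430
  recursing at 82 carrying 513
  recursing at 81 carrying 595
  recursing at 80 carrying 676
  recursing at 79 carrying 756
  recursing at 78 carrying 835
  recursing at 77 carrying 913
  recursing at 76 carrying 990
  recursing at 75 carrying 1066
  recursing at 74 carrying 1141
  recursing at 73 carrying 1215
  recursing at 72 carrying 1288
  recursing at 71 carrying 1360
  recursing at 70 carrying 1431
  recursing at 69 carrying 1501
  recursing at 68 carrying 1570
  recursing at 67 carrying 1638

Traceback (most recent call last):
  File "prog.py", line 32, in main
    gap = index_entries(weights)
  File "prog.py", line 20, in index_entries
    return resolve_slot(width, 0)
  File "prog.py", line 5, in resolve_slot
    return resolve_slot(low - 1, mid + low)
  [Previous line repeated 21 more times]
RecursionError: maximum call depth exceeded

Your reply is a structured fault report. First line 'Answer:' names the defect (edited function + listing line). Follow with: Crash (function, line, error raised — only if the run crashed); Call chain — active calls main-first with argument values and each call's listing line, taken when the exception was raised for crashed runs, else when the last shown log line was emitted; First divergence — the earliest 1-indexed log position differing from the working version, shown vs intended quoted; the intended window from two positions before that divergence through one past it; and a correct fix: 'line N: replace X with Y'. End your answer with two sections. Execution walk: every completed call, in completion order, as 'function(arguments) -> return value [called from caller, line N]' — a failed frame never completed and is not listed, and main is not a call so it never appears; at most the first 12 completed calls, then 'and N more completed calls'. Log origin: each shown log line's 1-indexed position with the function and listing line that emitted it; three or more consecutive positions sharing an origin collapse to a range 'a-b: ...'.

Answer: the defect is in index_entries at line 19.
Core observation: Position 5 is the first bad log line: 'recursing at 88 carrying 0' should read 'recursing at 3 carrying 0'.
Crash: resolve_slot, line 5, RecursionError.
Call chain: main -> index_entries([2, 7, -1, -4, 11, 5]) (called at line 32) -> resolve_slot(88, 0) (called at line 20) -> resolve_slot(87, 88) (called at line 5) ×21.
First divergence: position 5; shown 'recursing at 88 carrying 0' vs intended 'recursing at 3 carrying 0'.
Intended log window:
  3: settle_round: scanning 6 entries
  4: settle_round done: 11
  5: recursing at 3 carrying 0
  6: recursing at 2 carrying 3
Execution walk:
  settle_round([2, 7, -1, -4, 11, 5]) -> 11  [called from index_entries, line 18]
Log line origins:
  1 — main, line 31
  2 — index_entries, line 17
  3 — settle_round, line 8
  4 — settle_round, line 13
  5-26 — resolve_slot, line 4
A correct fix: line 19: replace `*` with `%`.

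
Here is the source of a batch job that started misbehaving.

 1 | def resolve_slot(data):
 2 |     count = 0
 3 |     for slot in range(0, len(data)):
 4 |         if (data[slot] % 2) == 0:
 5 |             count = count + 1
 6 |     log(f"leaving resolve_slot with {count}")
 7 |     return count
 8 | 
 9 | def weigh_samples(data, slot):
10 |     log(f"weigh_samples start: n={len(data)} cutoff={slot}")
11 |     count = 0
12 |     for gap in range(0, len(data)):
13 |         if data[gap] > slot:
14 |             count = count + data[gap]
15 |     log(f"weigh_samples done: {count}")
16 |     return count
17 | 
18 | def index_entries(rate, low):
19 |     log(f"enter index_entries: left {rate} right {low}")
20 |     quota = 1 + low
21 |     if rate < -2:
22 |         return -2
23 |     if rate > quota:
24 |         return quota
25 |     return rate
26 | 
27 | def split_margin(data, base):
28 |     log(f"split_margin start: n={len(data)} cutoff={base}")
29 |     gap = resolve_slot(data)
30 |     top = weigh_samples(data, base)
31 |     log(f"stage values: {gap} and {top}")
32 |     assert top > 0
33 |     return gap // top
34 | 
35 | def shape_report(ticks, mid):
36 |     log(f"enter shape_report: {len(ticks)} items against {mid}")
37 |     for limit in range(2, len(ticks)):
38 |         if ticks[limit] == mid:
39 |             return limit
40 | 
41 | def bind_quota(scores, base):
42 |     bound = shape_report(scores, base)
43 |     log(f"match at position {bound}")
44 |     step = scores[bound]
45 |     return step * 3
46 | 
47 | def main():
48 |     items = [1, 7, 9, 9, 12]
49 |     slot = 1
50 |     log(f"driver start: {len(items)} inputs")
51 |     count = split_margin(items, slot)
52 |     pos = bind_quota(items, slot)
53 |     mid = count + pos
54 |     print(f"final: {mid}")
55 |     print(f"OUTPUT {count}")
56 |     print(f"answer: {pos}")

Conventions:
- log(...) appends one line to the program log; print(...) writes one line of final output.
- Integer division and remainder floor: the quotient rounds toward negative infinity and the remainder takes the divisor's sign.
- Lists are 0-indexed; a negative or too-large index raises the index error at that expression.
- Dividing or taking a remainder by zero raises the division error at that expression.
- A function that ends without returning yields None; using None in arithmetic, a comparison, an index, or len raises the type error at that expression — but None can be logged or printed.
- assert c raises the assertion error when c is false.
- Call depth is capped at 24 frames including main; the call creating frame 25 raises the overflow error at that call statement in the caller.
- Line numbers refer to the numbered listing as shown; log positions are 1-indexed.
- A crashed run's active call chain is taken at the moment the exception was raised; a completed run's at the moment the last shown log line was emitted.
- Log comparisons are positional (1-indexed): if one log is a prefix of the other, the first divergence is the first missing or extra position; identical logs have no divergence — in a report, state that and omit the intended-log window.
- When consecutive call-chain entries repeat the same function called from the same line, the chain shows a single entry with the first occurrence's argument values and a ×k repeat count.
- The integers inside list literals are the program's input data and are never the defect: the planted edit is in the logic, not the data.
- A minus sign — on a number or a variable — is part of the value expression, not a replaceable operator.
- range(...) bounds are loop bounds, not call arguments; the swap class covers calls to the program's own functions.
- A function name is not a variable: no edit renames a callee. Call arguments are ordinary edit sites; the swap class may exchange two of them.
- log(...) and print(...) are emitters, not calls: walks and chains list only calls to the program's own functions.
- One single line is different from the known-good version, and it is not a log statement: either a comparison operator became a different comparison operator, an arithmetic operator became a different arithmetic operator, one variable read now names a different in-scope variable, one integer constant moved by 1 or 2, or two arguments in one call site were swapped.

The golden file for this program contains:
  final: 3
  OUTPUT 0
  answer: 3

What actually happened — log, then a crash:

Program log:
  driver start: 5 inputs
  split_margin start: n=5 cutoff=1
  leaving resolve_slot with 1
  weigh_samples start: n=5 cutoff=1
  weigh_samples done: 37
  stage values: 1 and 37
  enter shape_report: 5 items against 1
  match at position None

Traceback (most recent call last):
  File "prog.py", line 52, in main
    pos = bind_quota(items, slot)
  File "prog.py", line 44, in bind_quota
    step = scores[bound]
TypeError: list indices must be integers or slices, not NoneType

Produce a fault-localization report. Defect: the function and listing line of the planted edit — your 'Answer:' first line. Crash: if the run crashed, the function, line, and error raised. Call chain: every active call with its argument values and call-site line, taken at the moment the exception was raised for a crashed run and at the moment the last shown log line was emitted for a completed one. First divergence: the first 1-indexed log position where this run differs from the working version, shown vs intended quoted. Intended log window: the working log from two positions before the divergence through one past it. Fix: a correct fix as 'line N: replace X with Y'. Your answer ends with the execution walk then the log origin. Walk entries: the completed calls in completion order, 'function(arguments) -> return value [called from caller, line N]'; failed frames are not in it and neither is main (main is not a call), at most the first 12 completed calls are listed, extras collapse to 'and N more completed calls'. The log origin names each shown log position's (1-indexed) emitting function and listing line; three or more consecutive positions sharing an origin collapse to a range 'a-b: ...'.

Answer: the defect is in shape_report at line 37.
Key fact: Position 8 is the first bad log line: 'match at position None' should read 'match at position 0'.
Crash: bind_quota, line 44, TypeError.
Call chain: main -> bind_quota([1, 7, 9, 9, 12], 1) (called at line 52).
First divergence: position 8 — the shown line 'match at position None' should read 'match at position 0'.
Intended log window:
  6: stage values: 1 and 37
  7: enter shape_report: 5 items against 1
  8: match at position 0
Execution walk:
  resolve_slot([1, 7, 9, 9, 12]) -> 1  [called from split_margin, line 29]
  weigh_samples([1, 7, 9, 9, 12], 1) -> 37  [called from split_margin, line 30]
  split_margin([1, 7, 9, 9, 12], 1) -> 0  [called from main, line 51]
  shape_report([1, 7, 9, 9, 12], 1) -> None  [called from bind_quota, line 42]
Log line origins:
  1: emitted by main (line 50)
  2: emitted by split_margin (line 28)
  3: emitted by resolve_slot (line 6)
  4: emitted by weigh_samples (line 10)
  5: emitted by weigh_samples (line 15)
  6: emitted by split_margin (line 31)
  7: emitted by shape_report (line 36)
  8: emitted by bind_quota (line 43)
A correct fix: line 37: replace `2` with `0`.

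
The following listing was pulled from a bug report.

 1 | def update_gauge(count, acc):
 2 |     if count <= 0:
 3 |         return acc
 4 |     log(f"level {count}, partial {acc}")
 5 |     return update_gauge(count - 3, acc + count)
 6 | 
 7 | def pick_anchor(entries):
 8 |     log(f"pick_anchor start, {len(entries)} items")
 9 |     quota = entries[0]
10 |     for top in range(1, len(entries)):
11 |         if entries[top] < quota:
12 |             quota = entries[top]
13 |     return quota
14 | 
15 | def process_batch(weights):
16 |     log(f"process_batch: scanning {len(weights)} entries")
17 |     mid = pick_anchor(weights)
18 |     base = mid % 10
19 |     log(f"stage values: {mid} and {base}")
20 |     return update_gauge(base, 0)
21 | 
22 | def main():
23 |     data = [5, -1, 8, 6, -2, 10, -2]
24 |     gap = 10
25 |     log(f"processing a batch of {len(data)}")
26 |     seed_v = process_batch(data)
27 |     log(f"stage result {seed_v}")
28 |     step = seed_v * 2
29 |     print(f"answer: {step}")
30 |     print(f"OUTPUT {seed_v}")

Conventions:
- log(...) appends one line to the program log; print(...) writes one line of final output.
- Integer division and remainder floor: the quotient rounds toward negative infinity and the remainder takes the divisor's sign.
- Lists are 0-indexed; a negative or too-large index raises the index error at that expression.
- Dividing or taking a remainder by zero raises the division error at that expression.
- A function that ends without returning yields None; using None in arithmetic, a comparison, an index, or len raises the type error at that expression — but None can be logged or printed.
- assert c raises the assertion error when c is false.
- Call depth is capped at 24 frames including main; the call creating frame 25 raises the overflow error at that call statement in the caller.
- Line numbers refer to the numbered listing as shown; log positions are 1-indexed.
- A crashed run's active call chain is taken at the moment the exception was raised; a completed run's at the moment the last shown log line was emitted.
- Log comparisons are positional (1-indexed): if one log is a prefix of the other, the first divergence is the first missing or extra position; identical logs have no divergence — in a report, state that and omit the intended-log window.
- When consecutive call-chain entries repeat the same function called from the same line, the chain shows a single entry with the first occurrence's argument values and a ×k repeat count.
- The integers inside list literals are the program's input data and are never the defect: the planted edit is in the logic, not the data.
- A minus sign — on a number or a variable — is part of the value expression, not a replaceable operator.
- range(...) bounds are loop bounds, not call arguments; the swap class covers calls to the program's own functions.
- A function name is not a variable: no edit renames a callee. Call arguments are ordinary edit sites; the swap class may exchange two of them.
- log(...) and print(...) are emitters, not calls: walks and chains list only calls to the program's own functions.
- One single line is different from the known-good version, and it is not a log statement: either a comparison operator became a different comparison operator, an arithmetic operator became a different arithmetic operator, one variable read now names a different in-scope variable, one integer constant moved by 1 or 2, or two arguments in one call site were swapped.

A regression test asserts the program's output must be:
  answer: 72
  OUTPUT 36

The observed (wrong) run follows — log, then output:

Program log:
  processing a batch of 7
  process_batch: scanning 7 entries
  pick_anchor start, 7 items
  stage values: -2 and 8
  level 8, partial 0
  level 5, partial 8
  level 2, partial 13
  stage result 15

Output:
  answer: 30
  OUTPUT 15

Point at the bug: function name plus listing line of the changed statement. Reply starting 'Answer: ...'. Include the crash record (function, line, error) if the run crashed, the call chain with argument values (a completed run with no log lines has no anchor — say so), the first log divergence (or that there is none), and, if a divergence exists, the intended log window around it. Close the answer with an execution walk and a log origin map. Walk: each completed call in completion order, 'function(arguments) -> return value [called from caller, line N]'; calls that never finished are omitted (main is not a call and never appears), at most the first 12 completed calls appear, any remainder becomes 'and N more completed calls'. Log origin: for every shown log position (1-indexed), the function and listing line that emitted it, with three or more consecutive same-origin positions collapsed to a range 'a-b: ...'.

Answer: the defect is in update_gauge at line 5.
The tell: At log position 6 the runs split — shown 'level 5, partial 8', but the working version logs 'level 7, partial 8'.
Call chain: main.
First divergence: position 6; shown 'level 5, partial 8' vs intended 'level 7, partial 8'.
Intended log window:
  4: stage values: -2 and 8
  5: level 8, partial 0
  6: level 7, partial 8
  7: level 6, partial 15
Execution walk:
  pick_anchor([5, -1, 8, 6, -2, 10, -2]) -> -2  [called from process_batch, line 17]
  update_gauge(-1, 15) -> 15  [called from update_gauge, line 5]
  update_gauge(2, 13) -> 15  [called from update_gauge, line 5]
  update_gauge(5, 8) -> 15  [called from update_gauge, line 5]
  update_gauge(8, 0) -> 15  [called from process_batch, line 20]
  process_batch([5, -1, 8, 6, -2, 10, -2]) -> 15  [called from main, line 26]
Log origin:
  1: from main, line 25
  2: from process_batch, line 16
  3: from pick_anchor, line 8
  4: from process_batch, line 19
  5-7: from update_gauge, line 4
  8: from main, line 27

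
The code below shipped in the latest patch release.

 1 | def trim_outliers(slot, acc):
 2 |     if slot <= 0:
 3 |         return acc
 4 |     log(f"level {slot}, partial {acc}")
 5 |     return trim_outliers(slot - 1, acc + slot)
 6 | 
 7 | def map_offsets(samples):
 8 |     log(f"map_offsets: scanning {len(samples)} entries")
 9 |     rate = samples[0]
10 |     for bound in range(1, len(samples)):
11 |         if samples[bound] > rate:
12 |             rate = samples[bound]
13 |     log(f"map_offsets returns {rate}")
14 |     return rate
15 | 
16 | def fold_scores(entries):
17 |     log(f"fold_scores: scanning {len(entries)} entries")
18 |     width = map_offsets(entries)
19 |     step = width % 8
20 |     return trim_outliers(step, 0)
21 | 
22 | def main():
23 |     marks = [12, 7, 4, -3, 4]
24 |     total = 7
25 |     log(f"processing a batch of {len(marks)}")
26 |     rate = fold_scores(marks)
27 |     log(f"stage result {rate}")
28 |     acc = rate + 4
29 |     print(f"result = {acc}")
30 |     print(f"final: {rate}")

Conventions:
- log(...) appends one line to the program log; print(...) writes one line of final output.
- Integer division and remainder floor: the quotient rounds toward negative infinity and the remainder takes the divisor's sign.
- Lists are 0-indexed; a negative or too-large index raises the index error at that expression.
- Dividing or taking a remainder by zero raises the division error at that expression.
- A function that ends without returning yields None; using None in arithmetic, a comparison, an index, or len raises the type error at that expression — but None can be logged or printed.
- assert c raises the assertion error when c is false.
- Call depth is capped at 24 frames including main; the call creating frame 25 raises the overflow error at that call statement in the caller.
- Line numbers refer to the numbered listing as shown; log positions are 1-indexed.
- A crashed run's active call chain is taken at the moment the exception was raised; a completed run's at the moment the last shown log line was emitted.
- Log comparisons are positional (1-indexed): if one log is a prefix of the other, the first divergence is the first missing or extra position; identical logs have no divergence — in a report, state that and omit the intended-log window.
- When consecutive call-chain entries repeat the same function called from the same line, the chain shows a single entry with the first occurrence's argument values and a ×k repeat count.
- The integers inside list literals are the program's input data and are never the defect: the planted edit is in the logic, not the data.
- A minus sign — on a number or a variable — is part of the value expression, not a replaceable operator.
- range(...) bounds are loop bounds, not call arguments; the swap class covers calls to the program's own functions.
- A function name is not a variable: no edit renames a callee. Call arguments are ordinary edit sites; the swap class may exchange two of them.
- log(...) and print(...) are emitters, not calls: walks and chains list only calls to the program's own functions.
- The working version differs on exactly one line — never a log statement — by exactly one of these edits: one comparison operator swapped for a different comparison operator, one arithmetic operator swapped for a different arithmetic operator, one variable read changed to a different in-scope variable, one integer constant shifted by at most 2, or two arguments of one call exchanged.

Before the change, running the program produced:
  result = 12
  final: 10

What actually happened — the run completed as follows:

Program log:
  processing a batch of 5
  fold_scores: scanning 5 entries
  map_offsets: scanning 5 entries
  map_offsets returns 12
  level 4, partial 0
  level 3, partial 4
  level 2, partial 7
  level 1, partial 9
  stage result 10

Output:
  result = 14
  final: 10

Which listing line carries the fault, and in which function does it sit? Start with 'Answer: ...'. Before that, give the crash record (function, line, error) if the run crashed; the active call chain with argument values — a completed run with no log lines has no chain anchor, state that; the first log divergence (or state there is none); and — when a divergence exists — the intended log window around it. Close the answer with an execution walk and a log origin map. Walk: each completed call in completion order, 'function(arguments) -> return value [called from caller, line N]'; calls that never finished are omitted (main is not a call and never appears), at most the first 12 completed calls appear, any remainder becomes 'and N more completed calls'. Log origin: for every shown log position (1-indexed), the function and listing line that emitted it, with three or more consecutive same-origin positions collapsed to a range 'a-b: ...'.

Answer: the defect is in main at line 28.
Key fact: The two runs log identically and part ways only at the printed values.
Call chain: main.
First divergence: there is none — every log position agrees.
Execution walk:
  map_offsets([12, 7, 4, -3, 4]) -> 12  [called from fold_scores, line 18]
  trim_outliers(0, 10) -> 10  [called from trim_outliers, line 5]
  trim_outliers(1, 9) -> 10  [called from trim_outliers, line 5]
  trim_outliers(2, 7) -> 10  [called from trim_outliers, line 5]
  trim_outliers(3, 4) -> 10  [called from trim_outliers, line 5]
  trim_outliers(4, 0) -> 10  [called from fold_scores, line 20]
  fold_scores([12, 7, 4, -3, 4]) -> 10  [called from main, line 26]
Log origin:
  1: from main, line 25
  2: from fold_scores, line 17
  3: from map_offsets, line 8
  4: from map_offsets, line 13
  5-8: from trim_outliers, line 4
  9: from main, line 27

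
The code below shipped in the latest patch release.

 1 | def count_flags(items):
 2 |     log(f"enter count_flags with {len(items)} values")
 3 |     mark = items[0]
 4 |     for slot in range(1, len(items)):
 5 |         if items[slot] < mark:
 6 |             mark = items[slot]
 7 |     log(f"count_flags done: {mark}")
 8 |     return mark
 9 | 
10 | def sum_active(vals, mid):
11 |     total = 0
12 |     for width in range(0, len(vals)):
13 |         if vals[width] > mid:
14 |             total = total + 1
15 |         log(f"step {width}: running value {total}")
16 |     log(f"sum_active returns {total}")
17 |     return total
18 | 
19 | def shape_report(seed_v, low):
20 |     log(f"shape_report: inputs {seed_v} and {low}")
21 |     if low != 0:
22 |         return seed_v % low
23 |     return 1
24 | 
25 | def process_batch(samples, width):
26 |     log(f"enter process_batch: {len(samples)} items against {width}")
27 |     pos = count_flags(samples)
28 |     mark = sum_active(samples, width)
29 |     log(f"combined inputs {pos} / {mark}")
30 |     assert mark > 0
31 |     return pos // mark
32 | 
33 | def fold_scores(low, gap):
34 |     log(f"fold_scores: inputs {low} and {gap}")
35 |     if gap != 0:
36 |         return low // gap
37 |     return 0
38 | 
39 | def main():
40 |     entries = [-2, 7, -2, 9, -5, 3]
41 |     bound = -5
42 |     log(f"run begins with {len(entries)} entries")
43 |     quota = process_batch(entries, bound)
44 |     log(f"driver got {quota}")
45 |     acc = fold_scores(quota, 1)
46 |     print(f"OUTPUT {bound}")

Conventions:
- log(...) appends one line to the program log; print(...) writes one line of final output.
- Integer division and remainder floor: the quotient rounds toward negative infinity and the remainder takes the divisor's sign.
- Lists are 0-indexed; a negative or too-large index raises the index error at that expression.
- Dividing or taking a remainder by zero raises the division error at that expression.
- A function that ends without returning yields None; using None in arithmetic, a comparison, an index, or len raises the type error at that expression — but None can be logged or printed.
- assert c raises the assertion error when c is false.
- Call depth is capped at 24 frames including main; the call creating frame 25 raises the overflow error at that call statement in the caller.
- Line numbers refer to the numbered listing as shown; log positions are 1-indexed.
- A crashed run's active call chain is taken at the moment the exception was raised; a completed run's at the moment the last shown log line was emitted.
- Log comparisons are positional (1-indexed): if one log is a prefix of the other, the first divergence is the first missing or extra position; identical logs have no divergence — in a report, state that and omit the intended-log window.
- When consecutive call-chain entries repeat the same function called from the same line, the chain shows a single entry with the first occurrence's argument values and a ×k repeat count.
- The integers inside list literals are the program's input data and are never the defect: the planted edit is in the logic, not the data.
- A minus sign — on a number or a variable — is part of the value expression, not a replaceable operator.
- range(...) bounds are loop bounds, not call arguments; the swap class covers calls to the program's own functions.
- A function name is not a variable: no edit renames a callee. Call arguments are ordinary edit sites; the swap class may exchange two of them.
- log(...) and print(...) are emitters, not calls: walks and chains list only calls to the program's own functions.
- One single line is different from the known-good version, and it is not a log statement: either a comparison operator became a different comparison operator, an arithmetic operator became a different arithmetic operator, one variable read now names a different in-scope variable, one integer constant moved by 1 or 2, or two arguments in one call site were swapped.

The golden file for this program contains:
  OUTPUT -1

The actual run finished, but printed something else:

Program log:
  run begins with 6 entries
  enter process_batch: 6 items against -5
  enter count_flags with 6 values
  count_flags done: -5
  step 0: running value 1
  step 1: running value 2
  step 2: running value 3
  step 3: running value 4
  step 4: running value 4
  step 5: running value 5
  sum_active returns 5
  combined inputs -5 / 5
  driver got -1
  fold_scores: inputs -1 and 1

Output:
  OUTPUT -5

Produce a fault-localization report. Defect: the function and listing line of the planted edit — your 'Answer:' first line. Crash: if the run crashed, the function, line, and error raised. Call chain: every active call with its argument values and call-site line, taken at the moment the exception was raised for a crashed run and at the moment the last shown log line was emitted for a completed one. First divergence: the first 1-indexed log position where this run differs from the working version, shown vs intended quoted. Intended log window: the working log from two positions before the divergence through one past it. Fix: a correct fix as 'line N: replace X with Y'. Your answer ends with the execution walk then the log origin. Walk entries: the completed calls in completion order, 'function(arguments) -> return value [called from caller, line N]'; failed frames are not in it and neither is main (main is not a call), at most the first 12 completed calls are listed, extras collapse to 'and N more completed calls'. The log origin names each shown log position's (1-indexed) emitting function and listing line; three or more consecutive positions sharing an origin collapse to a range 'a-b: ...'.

Answer: the defect is in main at line 46.
Core observation: Nothing in the log betrays the bug — only the output does.
Call chain: main -> fold_scores(-1, 1) (called at line 45).
First divergence: none; the two logs match at every position.
Execution walk:
  count_flags([-2, 7, -2, 9, -5, 3]) -> -5  [called from process_batch, line 27]
  sum_active([-2, 7, -2, 9, -5, 3], -5) -> 5  [called from process_batch, line 28]
  process_batch([-2, 7, -2, 9, -5, 3], -5) -> -1  [called from main, line 43]
  fold_scores(-1, 1) -> -1  [called from main, line 45]
Origin of each log line:
  1: logged in main at line 42
  2: logged in process_batch at line 26
  3: logged in count_flags at line 2
  4: logged in count_flags at line 7
  5-10: logged in sum_active at line 15
  11: logged in sum_active at line 16
  12: logged in process_batch at line 29
  13: logged in main at line 44
  14: logged in fold_scores at line 34
A correct fix: line 46: replace `bound` with `acc`.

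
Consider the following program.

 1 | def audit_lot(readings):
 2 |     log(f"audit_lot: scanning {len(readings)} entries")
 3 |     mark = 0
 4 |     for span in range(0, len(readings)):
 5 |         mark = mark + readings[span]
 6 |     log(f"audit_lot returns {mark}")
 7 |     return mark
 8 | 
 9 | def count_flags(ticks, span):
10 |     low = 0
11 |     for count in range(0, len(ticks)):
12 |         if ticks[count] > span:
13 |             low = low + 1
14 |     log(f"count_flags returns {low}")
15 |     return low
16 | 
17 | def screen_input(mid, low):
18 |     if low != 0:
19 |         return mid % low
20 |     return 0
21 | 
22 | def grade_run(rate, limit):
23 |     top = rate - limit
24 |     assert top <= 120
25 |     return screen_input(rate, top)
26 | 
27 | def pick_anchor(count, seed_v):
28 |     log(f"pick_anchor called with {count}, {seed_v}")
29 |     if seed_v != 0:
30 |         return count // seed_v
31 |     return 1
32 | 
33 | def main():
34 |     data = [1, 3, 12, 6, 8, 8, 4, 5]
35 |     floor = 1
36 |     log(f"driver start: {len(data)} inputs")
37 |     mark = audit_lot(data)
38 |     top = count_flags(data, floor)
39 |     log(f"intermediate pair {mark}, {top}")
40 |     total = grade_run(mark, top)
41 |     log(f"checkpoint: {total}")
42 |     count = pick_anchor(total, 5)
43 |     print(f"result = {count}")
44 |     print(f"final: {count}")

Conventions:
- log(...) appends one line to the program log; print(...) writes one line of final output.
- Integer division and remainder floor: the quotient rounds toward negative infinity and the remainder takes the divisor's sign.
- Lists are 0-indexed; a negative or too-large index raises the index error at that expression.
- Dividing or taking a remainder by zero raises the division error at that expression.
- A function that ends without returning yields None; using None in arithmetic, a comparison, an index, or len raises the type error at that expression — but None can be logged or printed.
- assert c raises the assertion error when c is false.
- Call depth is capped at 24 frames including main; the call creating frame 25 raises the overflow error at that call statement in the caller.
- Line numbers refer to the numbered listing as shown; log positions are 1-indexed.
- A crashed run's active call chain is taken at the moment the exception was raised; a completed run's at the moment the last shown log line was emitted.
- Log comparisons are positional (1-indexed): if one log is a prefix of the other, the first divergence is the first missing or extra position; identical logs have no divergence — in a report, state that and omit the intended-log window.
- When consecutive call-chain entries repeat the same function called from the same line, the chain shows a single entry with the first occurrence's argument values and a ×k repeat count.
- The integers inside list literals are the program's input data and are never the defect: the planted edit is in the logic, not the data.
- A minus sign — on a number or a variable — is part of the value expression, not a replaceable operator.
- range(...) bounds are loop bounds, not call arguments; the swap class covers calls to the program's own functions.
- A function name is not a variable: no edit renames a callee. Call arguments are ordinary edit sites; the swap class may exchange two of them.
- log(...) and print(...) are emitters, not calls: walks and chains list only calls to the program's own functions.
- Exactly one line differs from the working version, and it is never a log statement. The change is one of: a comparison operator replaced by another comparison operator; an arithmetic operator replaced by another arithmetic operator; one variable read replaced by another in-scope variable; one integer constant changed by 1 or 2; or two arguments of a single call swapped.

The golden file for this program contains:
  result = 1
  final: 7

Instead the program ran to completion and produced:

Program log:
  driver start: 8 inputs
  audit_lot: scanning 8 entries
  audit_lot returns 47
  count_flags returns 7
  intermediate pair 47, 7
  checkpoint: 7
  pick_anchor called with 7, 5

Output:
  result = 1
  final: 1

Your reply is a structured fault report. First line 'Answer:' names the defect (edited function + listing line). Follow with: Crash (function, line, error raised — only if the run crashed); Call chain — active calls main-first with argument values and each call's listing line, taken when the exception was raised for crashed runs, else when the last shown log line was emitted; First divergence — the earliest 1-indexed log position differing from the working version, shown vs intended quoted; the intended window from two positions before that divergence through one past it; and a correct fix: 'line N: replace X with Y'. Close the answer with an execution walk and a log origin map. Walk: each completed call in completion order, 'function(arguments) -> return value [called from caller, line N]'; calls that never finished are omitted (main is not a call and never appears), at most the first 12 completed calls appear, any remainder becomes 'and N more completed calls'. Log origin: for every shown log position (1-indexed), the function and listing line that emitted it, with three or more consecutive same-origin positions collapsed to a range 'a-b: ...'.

Answer: the defect is in main at line 44.
Core observation: Nothing in the log betrays the bug — only the output does.
Call chain: main -> pick_anchor(7, 5) (called at line 42).
First divergence: none (the log streams are identical).
Execution walk:
  audit_lot([1, 3, 12, 6, 8, 8, 4, 5]) -> 47  [called from main, line 37]
  count_flags([1, 3, 12, 6, 8, 8, 4, 5], 1) -> 7  [called from main, line 38]
  screen_input(47, 40) -> 7  [called from grade_run, line 25]
  grade_run(47, 7) -> 7  [called from main, line 40]
  pick_anchor(7, 5) -> 1  [called from main, line 42]
Log line origins:
  1: logged in main at line 36
  2: logged in audit_lot at line 2
  3: logged in audit_lot at line 6
  4: logged in count_flags at line 14
  5: logged in main at line 39
  6: logged in main at line 41
  7: logged in pick_anchor at line 28
A correct fix: line 44: replace `count` with `total`.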